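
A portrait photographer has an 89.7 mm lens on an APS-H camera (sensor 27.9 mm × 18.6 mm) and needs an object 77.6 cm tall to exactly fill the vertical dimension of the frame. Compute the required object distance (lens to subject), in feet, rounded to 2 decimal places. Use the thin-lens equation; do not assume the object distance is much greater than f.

12.57 ft

W: 77.6 cm = 776 mm.
Magnification m = h/W = dᵢ/dₒ; combined with 1/f = 1/dₒ + 1/dᵢ this gives dₒ = f·(1 + W/h).
dₒ = 89.7 mm × (1 + 776/18.6) = 89.7 × 42.7204 ≈ 3832.023 mm = 3832.023/304.8 ft = 12.5723 ft.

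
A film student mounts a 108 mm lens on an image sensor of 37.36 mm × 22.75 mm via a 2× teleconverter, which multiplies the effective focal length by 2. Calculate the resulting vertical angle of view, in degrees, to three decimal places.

6.029°

Effective focal length f = 108 × 2 = 216 mm.
α = 2·arctan(22.75 / (2 × 216)) = 2·arctan(0.05266) ≈ 6.0291°.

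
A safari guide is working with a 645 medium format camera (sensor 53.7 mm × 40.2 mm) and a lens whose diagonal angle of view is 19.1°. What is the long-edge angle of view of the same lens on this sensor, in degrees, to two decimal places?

Sensor diagonal = √(53.7² + 40.2²) = √4499.7300 ≈ 67.0800 mm.
From the diagonal AOV: f = 67.0800 / (2·tan(9.55°)) = 67.0800 / 0.33648 ≈ 199.3583 mm.
Long-edge AOV = 2·arctan(53.7 / (2 × 199.3583)) = 2·arctan(0.13468) ≈ 15.3411°.

15.34°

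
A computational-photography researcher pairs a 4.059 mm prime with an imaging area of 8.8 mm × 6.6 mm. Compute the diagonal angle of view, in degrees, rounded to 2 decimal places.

Sensor diagonal = √(8.8² + 6.6²) = √121.0000 ≈ 11.0000 mm.
Angle of view α = 2·arctan(d/2f) with d = 11.0000 mm and f = 4.059 mm.
d/2f = 1.35501; arctan(1.35501) ≈ 53.5727°, so α ≈ 107.1453°.

107.15°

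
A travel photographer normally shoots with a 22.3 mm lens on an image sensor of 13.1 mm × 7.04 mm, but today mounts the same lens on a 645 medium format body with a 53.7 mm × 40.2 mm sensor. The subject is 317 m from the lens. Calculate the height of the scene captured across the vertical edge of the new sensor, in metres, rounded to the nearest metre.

The focal length stays 22.3 mm; the relevant sensor dimension is now h = 40.2 mm. Object distance dₒ = 317 m = 317000 mm.
Thin-lens field height W = h·(dₒ − f)/f = 40.2 × (317000 − 22.3)/22.3 ≈ 571412.715 mm = 571.413 m.

571 m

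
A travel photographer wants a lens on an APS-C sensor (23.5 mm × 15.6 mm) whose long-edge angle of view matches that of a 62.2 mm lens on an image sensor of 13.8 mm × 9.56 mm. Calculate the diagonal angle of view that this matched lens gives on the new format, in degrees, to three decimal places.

15.169°

Equal long-edge AOV ⇒ f₂ = f₁ · 23.5/13.8 = 62.2 × 1.70290 ≈ 105.9203 mm.
Sensor diagonal = √(23.5² + 15.6²) = √795.6100 ≈ 28.2066 mm.
Diagonal AOV on the new format = 2·arctan(28.2066 / (2 × 105.9203)) = 2·arctan(0.13315) ≈ 15.1686°.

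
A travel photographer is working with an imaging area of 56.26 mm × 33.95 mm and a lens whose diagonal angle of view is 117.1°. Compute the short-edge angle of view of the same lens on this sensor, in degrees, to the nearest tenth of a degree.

80.4°

Sensor diagonal = √(56.26² + 33.95²) = √4317.7901 ≈ 65.7099 mm.
From the diagonal AOV: f = 65.7099 / (2·tan(58.55°)) = 65.7099 / 3.27011 ≈ 20.0941 mm.
Short-edge AOV = 2·arctan(33.95 / (2 × 20.0941)) = 2·arctan(0.84477) ≈ 80.3805°.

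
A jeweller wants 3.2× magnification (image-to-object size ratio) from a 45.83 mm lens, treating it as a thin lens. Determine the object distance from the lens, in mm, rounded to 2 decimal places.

60.15 mm

With m = dᵢ/dₒ and 1/f = 1/dₒ + 1/dᵢ, substituting dᵢ = m·dₒ gives 1/f = (1 + 1/m)/dₒ, hence dₒ = f·(1 + 1/m).
dₒ = 45.83 × (1 + 1/3.2) = 45.83 × 1.31250 ≈ 60.152 mm.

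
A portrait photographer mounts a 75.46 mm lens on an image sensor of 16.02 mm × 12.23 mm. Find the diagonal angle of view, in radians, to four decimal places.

Sensor diagonal = √(16.02² + 12.23²) = √406.2133 ≈ 20.1547 mm.
Angle of view α = 2·arctan(d/2f) with d = 20.1547 mm and f = 75.46 mm.
d/2f = 0.13355; arctan(0.13355) ≈ 0.1328 rad, so α ≈ 0.2655 rad.

0.2655 rad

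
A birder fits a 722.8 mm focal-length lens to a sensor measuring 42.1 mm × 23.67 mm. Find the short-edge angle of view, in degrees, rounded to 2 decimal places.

Angle of view α = 2·arctan(h/2f) with h = 23.67 mm and f = 722.8 mm.
h/2f = 0.01637; arctan(0.01637) ≈ 0.9381°, so α ≈ 1.8761°.

1.88°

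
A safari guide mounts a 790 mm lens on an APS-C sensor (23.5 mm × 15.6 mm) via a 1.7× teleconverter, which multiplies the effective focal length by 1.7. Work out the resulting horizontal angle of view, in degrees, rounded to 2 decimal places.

Effective focal length f = 790 × 1.7 = 1343 mm.
α = 2·arctan(23.5 / (2 × 1343)) = 2·arctan(0.00875) ≈ 1.0025°.

1.00°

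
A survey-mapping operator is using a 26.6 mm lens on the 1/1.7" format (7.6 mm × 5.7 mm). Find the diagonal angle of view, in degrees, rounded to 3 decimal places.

20.249°

Sensor diagonal = √(7.6² + 5.7²) = √90.2500 ≈ 9.5000 mm.
Angle of view α = 2·arctan(d/2f) with d = 9.5000 mm and f = 26.6 mm.
d/2f = 0.17857; arctan(0.17857) ≈ 10.1247°, so α ≈ 20.2493°.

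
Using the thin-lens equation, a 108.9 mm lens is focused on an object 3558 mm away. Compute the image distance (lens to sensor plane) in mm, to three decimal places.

1/dᵢ = 1/f − 1/dₒ = 1/108.9 − 1/3558 = 0.0089017 mm⁻¹.
dᵢ = 1/0.0089017 ≈ 112.3383 mm.

112.338 mm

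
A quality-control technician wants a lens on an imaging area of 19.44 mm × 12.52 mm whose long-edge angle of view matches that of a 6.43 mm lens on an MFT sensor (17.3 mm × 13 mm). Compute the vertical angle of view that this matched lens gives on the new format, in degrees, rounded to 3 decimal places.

Equal long-edge AOV ⇒ f₂ = f₁ · 19.44/17.3 = 6.43 × 1.12370 ≈ 7.2254 mm.
Vertical AOV on the new format = 2·arctan(12.52 / (2 × 7.2254)) = 2·arctan(0.86639) ≈ 81.8106°.

81.811°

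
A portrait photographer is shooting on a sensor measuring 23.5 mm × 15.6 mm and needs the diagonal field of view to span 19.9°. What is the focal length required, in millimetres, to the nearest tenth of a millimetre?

80.4 mm

Sensor diagonal = √(23.5² + 15.6²) = √795.6100 ≈ 28.2066 mm.
From α = 2·arctan(d/2f) we get f = d / (2·tan(α/2)).
With d = 28.2066 mm and α/2 = 9.95°, tan(α/2) ≈ 0.17543, so f ≈ 28.2066 / 0.35085 ≈ 80.3939 mm.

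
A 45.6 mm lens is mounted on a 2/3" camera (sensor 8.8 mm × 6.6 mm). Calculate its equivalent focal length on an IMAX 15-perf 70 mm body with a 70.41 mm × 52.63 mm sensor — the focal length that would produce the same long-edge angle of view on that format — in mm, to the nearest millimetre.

Equal angle of view means equal width/f ratio, so f₂ = f₁ · (width₂/width₁) = 45.6 × 70.41/8.8.
f₂ = 45.6 × 8.00114 ≈ 364.852 mm.

365 mm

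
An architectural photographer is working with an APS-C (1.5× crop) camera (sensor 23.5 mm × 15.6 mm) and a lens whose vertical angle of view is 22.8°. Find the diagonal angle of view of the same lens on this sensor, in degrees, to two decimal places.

40.06°

From the vertical AOV: f = 15.6 / (2·tan(11.4°)) = 15.6 / 0.40327 ≈ 38.6837 mm.
Sensor diagonal = √(23.5² + 15.6²) = √795.6100 ≈ 28.2066 mm.
Diagonal AOV = 2·arctan(28.2066 / (2 × 38.6837)) = 2·arctan(0.36458) ≈ 40.0616°.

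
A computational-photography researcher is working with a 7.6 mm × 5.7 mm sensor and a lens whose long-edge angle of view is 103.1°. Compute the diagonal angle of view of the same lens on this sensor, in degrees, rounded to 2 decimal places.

From the long-edge AOV: f = 7.6 / (2·tan(51.55°)) = 7.6 / 2.51885 ≈ 3.0172 mm.
Sensor diagonal = √(7.6² + 5.7²) = √90.2500 ≈ 9.5000 mm.
Diagonal AOV = 2·arctan(9.5000 / (2 × 3.0172)) = 2·arctan(1.57428) ≈ 115.1518°.

115.15°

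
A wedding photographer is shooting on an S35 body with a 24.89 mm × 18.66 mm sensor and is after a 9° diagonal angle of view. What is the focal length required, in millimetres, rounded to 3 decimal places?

197.632 mm

Sensor diagonal = √(24.89² + 18.66²) = √967.7077 ≈ 31.1080 mm.
From α = 2·arctan(d/2f) we get f = d / (2·tan(α/2)).
With d = 31.1080 mm and α/2 = 4.5°, tan(α/2) ≈ 0.07870, so f ≈ 31.1080 / 0.15740 ≈ 197.6323 mm.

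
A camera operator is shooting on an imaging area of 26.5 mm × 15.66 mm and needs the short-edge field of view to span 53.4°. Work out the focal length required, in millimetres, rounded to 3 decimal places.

From α = 2·arctan(h/2f) we get f = h / (2·tan(α/2)).
With h = 15.66 mm and α/2 = 26.7°, tan(α/2) ≈ 0.50295, so f ≈ 15.66 / 1.00590 ≈ 15.5682 mm.

15.568 mm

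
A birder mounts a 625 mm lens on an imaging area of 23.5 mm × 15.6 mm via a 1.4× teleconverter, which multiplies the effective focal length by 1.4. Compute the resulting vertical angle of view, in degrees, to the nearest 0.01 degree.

1.02°

Effective focal length f = 625 × 1.4 = 875 mm.
α = 2·arctan(15.6 / (2 × 875)) = 2·arctan(0.00891) ≈ 1.0215°.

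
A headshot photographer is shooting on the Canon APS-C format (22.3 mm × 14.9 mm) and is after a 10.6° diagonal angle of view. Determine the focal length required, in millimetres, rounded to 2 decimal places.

Sensor diagonal = √(22.3² + 14.9²) = √719.3000 ≈ 26.8198 mm.
From α = 2·arctan(d/2f) we get f = d / (2·tan(α/2)).
With d = 26.8198 mm and α/2 = 5.3°, tan(α/2) ≈ 0.09277, so f ≈ 26.8198 / 0.18553 ≈ 144.5542 mm.

144.55 mm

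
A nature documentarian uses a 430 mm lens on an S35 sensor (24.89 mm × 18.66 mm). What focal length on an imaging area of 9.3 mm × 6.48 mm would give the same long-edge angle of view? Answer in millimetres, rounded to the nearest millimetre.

161 mm

Equal angle of view means equal width/f ratio, so f₂ = f₁ · (width₂/width₁) = 430 × 9.3/24.89.
f₂ = 430 × 0.37364 ≈ 160.667 mm.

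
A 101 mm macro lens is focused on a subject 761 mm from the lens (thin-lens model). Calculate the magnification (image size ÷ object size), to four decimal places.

0.1530×

Thin lens: 1/f = 1/dₒ + 1/dᵢ → 1/dᵢ = 1/101 − 1/761 = 0.0085869 mm⁻¹, so dᵢ ≈ 116.4561 mm.
Magnification m = dᵢ/dₒ = 116.4561/761 ≈ 0.15303.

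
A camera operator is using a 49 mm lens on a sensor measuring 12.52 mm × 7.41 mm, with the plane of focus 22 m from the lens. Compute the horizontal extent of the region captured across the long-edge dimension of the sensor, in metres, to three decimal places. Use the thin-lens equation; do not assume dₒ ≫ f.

5.609 m

dₒ: 22 m = 22000 mm.
Similar triangles through the lens centre give W/dₒ = w/dᵢ; with 1/f = 1/dₒ + 1/dᵢ this gives W = w·(dₒ − f)/f.
W = 12.52 mm × (22000 − 49) / 49 = 12.52 × 447.9796 ≈ 5608.704 mm = 5.6087 m.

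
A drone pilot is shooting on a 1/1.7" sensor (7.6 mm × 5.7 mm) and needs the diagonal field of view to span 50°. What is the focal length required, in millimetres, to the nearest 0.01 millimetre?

10.19 mm

Sensor diagonal = √(7.6² + 5.7²) = √90.2500 ≈ 9.5000 mm.
From α = 2·arctan(d/2f) we get f = d / (2·tan(α/2)).
With d = 9.5000 mm and α/2 = 25°, tan(α/2) ≈ 0.46631, so f ≈ 9.5000 / 0.93262 ≈ 10.1864 mm.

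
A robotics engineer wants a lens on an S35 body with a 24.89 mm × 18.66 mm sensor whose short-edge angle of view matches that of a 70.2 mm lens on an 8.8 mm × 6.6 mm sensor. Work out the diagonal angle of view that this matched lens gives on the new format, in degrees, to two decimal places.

8.96°

Equal short-edge AOV ⇒ f₂ = f₁ · 18.66/6.6 = 70.2 × 2.82727 ≈ 198.4745 mm.
Sensor diagonal = √(24.89² + 18.66²) = √967.7077 ≈ 31.1080 mm.
Diagonal AOV on the new format = 2·arctan(31.1080 / (2 × 198.4745)) = 2·arctan(0.07837) ≈ 8.9620°.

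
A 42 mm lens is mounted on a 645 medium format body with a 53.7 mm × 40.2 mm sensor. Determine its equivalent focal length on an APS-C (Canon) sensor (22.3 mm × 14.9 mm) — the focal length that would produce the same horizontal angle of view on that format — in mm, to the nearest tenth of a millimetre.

Equal angle of view means equal width/f ratio, so f₂ = f₁ · (width₂/width₁) = 42 × 22.3/53.7.
f₂ = 42 × 0.41527 ≈ 17.441 mm.

17.4 mm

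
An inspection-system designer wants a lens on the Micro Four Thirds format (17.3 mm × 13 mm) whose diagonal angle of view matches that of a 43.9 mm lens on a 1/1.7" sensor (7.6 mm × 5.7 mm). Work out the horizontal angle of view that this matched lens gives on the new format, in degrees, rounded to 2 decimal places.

9.89°

Sensor diagonal = √(7.6² + 5.7²) = √90.2500 ≈ 9.5000 mm.
Sensor diagonal = √(17.3² + 13²) = √468.2900 ≈ 21.6400 mm.
Equal diagonal AOV ⇒ f₂ = f₁ · 21.6400/9.5000 = 43.9 × 2.27790 ≈ 99.9996 mm.
Horizontal AOV on the new format = 2·arctan(17.3 / (2 × 99.9996)) = 2·arctan(0.08650) ≈ 9.8876°.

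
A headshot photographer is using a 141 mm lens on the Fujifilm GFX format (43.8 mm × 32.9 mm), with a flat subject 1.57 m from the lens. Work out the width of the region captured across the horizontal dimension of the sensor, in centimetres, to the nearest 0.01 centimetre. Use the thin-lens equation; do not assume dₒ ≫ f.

dₒ: 1.57 m = 1570 mm.
Similar triangles through the lens centre give W/dₒ = w/dᵢ; with 1/f = 1/dₒ + 1/dᵢ this gives W = w·(dₒ − f)/f.
W = 43.8 mm × (1570 − 141) / 141 = 43.8 × 10.1348 ≈ 443.902 mm = 44.3902 cm.

44.39 cm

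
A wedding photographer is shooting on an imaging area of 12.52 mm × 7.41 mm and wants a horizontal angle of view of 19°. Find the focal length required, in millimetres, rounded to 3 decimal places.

37.408 mm

From α = 2·arctan(w/2f) we get f = w / (2·tan(α/2)).
With w = 12.52 mm and α/2 = 9.5°, tan(α/2) ≈ 0.16734, so f ≈ 12.52 / 0.33469 ≈ 37.4083 mm.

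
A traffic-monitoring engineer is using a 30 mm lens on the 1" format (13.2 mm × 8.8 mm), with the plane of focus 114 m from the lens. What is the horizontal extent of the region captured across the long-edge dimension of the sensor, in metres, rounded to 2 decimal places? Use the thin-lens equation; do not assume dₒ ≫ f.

50.15 m

dₒ: 114 m = 114000 mm.
Similar triangles through the lens centre give W/dₒ = w/dᵢ; with 1/f = 1/dₒ + 1/dᵢ this gives W = w·(dₒ − f)/f.
W = 13.2 mm × (114000 − 30) / 30 = 13.2 × 3799.0000 ≈ 50146.800 mm = 50.1468 m.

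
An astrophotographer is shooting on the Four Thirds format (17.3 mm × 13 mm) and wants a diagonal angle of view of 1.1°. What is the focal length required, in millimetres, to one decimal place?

1127.1 mm

Sensor diagonal = √(17.3² + 13²) = √468.2900 ≈ 21.6400 mm.
From α = 2·arctan(d/2f) we get f = d / (2·tan(α/2)).
With d = 21.6400 mm and α/2 = 0.55°, tan(α/2) ≈ 0.00960, so f ≈ 21.6400 / 0.01920 ≈ 1127.1301 mm.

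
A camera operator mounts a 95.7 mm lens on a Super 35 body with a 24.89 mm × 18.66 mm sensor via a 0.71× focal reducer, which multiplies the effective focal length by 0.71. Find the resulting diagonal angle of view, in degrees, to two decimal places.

Effective focal length f = 95.7 × 0.71 = 67.947 mm.
Sensor diagonal = √(24.89² + 18.66²) = √967.7077 ≈ 31.1080 mm.
α = 2·arctan(31.108 / (2 × 67.947)) = 2·arctan(0.22891) ≈ 25.7873°.

25.79°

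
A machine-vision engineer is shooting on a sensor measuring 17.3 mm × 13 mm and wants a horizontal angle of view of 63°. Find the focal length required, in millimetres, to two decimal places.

14.12 mm

From α = 2·arctan(w/2f) we get f = w / (2·tan(α/2)).
With w = 17.3 mm and α/2 = 31.5°, tan(α/2) ≈ 0.61280, so f ≈ 17.3 / 1.22560 ≈ 14.1155 mm.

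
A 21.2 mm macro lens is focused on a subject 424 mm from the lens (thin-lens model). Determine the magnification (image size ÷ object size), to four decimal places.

Thin lens: 1/f = 1/dₒ + 1/dᵢ → 1/dᵢ = 1/21.2 − 1/424 = 0.0448113 mm⁻¹, so dᵢ ≈ 22.3158 mm.
Magnification m = dᵢ/dₒ = 22.3158/424 ≈ 0.05263.

0.0526×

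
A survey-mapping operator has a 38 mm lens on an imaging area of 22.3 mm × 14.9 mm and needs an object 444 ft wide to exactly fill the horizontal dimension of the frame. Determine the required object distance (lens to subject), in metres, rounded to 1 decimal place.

W: 444 ft × 304.8 mm/ft = 135331.20 mm.
Magnification m = w/W = dᵢ/dₒ; combined with 1/f = 1/dₒ + 1/dᵢ this gives dₒ = f·(1 + W/w).
dₒ = 38 mm × (1 + 135331/22.3) = 38 × 6069.6635 ≈ 230647.212 mm = 230.647 m.

230.6 m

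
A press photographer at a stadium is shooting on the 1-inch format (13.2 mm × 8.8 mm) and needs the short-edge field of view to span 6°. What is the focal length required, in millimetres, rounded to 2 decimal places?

83.96 mm

From α = 2·arctan(h/2f) we get f = h / (2·tan(α/2)).
With h = 8.8 mm and α/2 = 3°, tan(α/2) ≈ 0.05241, so f ≈ 8.8 / 0.10482 ≈ 83.9570 mm.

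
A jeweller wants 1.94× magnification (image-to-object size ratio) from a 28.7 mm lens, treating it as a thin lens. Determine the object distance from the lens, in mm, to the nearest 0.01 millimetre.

With m = dᵢ/dₒ and 1/f = 1/dₒ + 1/dᵢ, substituting dᵢ = m·dₒ gives 1/f = (1 + 1/m)/dₒ, hence dₒ = f·(1 + 1/m).
dₒ = 28.7 × (1 + 1/1.94) = 28.7 × 1.51546 ≈ 43.494 mm.

43.49 mm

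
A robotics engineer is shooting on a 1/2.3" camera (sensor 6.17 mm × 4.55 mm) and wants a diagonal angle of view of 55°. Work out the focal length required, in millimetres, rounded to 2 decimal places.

7.36 mm

Sensor diagonal = √(6.17² + 4.55²) = √58.7714 ≈ 7.6663 mm.
From α = 2·arctan(d/2f) we get f = d / (2·tan(α/2)).
With d = 7.6663 mm and α/2 = 27.5°, tan(α/2) ≈ 0.52057, so f ≈ 7.6663 / 1.04113 ≈ 7.3634 mm.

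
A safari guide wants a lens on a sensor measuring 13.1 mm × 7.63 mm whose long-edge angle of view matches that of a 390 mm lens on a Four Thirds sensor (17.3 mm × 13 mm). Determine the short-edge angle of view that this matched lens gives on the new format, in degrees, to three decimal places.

Equal long-edge AOV ⇒ f₂ = f₁ · 13.1/17.3 = 390 × 0.75723 ≈ 295.3179 mm.
Short-edge AOV on the new format = 2·arctan(7.63 / (2 × 295.3179)) = 2·arctan(0.01292) ≈ 1.4802°.

1.480°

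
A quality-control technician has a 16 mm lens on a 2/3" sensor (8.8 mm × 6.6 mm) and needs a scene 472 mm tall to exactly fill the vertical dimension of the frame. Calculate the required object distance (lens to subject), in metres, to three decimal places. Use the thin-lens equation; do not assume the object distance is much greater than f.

Magnification m = h/W = dᵢ/dₒ; combined with 1/f = 1/dₒ + 1/dᵢ this gives dₒ = f·(1 + W/h).
dₒ = 16 mm × (1 + 472/6.6) = 16 × 72.5152 ≈ 1160.242 mm = 1.16024 m.

1.160 m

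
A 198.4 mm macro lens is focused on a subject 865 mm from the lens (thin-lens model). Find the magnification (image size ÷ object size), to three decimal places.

0.298×

Thin lens: 1/f = 1/dₒ + 1/dᵢ → 1/dᵢ = 1/198.4 − 1/865 = 0.0038843 mm⁻¹, so dᵢ ≈ 257.4497 mm.
Magnification m = dᵢ/dₒ = 257.4497/865 ≈ 0.29763.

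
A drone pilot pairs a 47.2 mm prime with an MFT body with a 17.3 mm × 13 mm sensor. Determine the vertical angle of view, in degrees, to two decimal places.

15.68°

Angle of view α = 2·arctan(h/2f) with h = 13 mm and f = 47.2 mm.
h/2f = 0.13771; arctan(0.13771) ≈ 7.8410°, so α ≈ 15.6820°.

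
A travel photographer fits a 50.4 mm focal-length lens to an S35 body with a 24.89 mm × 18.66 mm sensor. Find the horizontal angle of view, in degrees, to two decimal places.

27.74°

Angle of view α = 2·arctan(w/2f) with w = 24.89 mm and f = 50.4 mm.
w/2f = 0.24692; arctan(0.24692) ≈ 13.8703°, so α ≈ 27.7406°.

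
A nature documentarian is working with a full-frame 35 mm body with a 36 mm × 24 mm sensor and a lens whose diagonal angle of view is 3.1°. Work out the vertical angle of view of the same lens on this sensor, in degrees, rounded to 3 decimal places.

1.720°

Sensor diagonal = √(36² + 24²) = √1872.0000 ≈ 43.2666 mm.
From the diagonal AOV: f = 43.2666 / (2·tan(1.55°)) = 43.2666 / 0.05412 ≈ 799.4805 mm.
Vertical AOV = 2·arctan(24 / (2 × 799.4805)) = 2·arctan(0.01501) ≈ 1.7199°.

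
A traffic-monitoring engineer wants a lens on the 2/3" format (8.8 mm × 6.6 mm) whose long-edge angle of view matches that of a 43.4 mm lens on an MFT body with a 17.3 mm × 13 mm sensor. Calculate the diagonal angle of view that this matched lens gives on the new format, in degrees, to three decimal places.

Equal long-edge AOV ⇒ f₂ = f₁ · 8.8/17.3 = 43.4 × 0.50867 ≈ 22.0763 mm.
Sensor diagonal = √(8.8² + 6.6²) = √121.0000 ≈ 11.0000 mm.
Diagonal AOV on the new format = 2·arctan(11.0000 / (2 × 22.0763)) = 2·arctan(0.24914) ≈ 27.9793°.

27.979°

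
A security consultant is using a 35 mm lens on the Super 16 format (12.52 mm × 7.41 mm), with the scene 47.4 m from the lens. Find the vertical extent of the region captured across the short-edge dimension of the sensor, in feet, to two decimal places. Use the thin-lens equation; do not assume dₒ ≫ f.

32.90 ft

dₒ: 47.4 m = 47400 mm.
Similar triangles through the lens centre give W/dₒ = h/dᵢ; with 1/f = 1/dₒ + 1/dᵢ this gives W = h·(dₒ − f)/f.
W = 7.41 mm × (47400 − 35) / 35 = 7.41 × 1353.2857 ≈ 10027.847 mm = 10027.847/304.8 ft = 32.8998 ft.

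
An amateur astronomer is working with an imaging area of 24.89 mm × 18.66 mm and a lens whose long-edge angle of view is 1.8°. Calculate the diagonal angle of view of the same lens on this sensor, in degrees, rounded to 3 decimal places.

From the long-edge AOV: f = 24.89 / (2·tan(0.9°)) = 24.89 / 0.03142 ≈ 792.2081 mm.
Sensor diagonal = √(24.89² + 18.66²) = √967.7077 ≈ 31.1080 mm.
Diagonal AOV = 2·arctan(31.1080 / (2 × 792.2081)) = 2·arctan(0.01963) ≈ 2.2496°.

2.250°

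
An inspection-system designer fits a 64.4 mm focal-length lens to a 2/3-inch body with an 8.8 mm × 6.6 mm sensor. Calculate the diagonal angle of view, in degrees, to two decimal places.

9.76°

Sensor diagonal = √(8.8² + 6.6²) = √121.0000 ≈ 11.0000 mm.
Angle of view α = 2·arctan(d/2f) with d = 11.0000 mm and f = 64.4 mm.
d/2f = 0.08540; arctan(0.08540) ≈ 4.8814°, so α ≈ 9.7629°.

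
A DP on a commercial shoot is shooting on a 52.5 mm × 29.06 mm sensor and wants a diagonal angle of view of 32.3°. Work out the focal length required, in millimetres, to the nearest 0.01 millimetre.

Sensor diagonal = √(52.5² + 29.06²) = √3600.7336 ≈ 60.0061 mm.
From α = 2·arctan(d/2f) we get f = d / (2·tan(α/2)).
With d = 60.0061 mm and α/2 = 16.15°, tan(α/2) ≈ 0.28958, so f ≈ 60.0061 / 0.57916 ≈ 103.6086 mm.

103.61 mm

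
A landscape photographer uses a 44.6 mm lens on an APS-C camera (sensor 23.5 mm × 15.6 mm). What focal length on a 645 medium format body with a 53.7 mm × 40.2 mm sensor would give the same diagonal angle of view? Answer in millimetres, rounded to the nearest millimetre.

106 mm

Sensor diagonal = √(23.5² + 15.6²) = √795.6100 ≈ 28.2066 mm.
Sensor diagonal = √(53.7² + 40.2²) = √4499.7300 ≈ 67.0800 mm.
Equal angle of view means equal diagonal/f ratio, so f₂ = f₁ · (diagonal₂/diagonal₁) = 44.6 × 67.0800/28.2066.
f₂ = 44.6 × 2.37817 ≈ 106.066 mm.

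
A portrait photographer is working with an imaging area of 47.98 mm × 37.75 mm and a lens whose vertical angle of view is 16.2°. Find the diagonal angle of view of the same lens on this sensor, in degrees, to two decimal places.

25.92°

From the vertical AOV: f = 37.75 / (2·tan(8.1°)) = 37.75 / 0.28464 ≈ 132.6227 mm.
Sensor diagonal = √(47.98² + 37.75²) = √3727.1429 ≈ 61.0503 mm.
Diagonal AOV = 2·arctan(61.0503 / (2 × 132.6227)) = 2·arctan(0.23017) ≈ 25.9235°.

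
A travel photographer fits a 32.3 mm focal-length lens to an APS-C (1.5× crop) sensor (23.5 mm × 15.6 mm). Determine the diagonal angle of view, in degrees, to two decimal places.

Sensor diagonal = √(23.5² + 15.6²) = √795.6100 ≈ 28.2066 mm.
Angle of view α = 2·arctan(d/2f) with d = 28.2066 mm and f = 32.3 mm.
d/2f = 0.43663; arctan(0.43663) ≈ 23.5877°, so α ≈ 47.1754°.

47.18°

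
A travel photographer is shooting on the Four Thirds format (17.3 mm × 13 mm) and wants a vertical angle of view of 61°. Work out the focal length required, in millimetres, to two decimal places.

11.03 mm

From α = 2·arctan(h/2f) we get f = h / (2·tan(α/2)).
With h = 13 mm and α/2 = 30.5°, tan(α/2) ≈ 0.58905, so f ≈ 13 / 1.17809 ≈ 11.0348 mm.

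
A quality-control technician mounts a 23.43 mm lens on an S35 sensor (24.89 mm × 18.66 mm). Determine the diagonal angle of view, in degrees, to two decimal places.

67.16°

Sensor diagonal = √(24.89² + 18.66²) = √967.7077 ≈ 31.1080 mm.
Angle of view α = 2·arctan(d/2f) with d = 31.1080 mm and f = 23.43 mm.
d/2f = 0.66385; arctan(0.66385) ≈ 33.5782°, so α ≈ 67.1564°.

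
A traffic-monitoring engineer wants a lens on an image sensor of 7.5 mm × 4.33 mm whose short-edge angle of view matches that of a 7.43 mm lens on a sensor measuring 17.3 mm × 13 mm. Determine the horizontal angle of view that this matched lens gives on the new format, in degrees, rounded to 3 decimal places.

Equal short-edge AOV ⇒ f₂ = f₁ · 4.33/13 = 7.43 × 0.33308 ≈ 2.4748 mm.
Horizontal AOV on the new format = 2·arctan(7.5 / (2 × 2.4748)) = 2·arctan(1.51530) ≈ 113.1555°.

113.155°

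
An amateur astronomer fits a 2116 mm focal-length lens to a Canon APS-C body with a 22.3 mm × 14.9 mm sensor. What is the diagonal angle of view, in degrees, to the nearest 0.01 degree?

Sensor diagonal = √(22.3² + 14.9²) = √719.3000 ≈ 26.8198 mm.
Angle of view α = 2·arctan(d/2f) with d = 26.8198 mm and f = 2116 mm.
d/2f = 0.00634; arctan(0.00634) ≈ 0.3631°, so α ≈ 0.7262°.

0.73°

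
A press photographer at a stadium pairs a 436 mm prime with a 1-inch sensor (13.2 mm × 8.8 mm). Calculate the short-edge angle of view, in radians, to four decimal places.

0.0202 rad

Angle of view α = 2·arctan(h/2f) with h = 8.8 mm and f = 436 mm.
h/2f = 0.01009; arctan(0.01009) ≈ 0.0101 rad, so α ≈ 0.0202 rad.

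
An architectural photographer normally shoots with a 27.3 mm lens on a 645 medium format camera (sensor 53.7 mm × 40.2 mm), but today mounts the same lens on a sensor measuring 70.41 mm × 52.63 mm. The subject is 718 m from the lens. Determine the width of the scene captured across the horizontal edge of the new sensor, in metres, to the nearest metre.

The focal length stays 27.3 mm; the relevant sensor dimension is now w = 70.41 mm. Object distance dₒ = 718 m = 718000 mm.
Thin-lens field width W = w·(dₒ − f)/f = 70.41 × (718000 − 27.3)/27.3 ≈ 1851738.381 mm = 1851.74 m.

1852 m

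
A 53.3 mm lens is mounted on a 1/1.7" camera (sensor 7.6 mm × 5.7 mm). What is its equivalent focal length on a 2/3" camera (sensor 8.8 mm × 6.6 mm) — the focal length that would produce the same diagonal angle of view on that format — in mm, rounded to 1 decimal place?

61.7 mm

Sensor diagonal = √(7.6² + 5.7²) = √90.2500 ≈ 9.5000 mm.
Sensor diagonal = √(8.8² + 6.6²) = √121.0000 ≈ 11.0000 mm.
Equal angle of view means equal diagonal/f ratio, so f₂ = f₁ · (diagonal₂/diagonal₁) = 53.3 × 11.0000/9.5000.
f₂ = 53.3 × 1.15789 ≈ 61.716 mm.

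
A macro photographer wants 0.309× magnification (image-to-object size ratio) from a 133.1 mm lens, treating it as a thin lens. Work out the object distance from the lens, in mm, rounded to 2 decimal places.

With m = dᵢ/dₒ and 1/f = 1/dₒ + 1/dᵢ, substituting dᵢ = m·dₒ gives 1/f = (1 + 1/m)/dₒ, hence dₒ = f·(1 + 1/m).
dₒ = 133.1 × (1 + 1/0.309) = 133.1 × 4.23625 ≈ 563.844 mm.

563.84 mm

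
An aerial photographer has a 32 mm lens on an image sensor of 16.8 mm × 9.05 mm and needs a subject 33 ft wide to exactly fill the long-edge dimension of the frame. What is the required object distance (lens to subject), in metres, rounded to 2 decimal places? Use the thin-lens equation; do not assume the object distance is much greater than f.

W: 33 ft × 304.8 mm/ft = 10058.40 mm.
Magnification m = w/W = dᵢ/dₒ; combined with 1/f = 1/dₒ + 1/dᵢ this gives dₒ = f·(1 + W/w).
dₒ = 32 mm × (1 + 10058.4/16.8) = 32 × 599.7143 ≈ 19190.857 mm = 19.1909 m.

19.19 m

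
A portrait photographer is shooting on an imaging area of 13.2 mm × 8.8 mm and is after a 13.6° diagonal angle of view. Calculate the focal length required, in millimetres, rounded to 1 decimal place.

66.5 mm

Sensor diagonal = √(13.2² + 8.8²) = √251.6800 ≈ 15.8644 mm.
From α = 2·arctan(d/2f) we get f = d / (2·tan(α/2)).
With d = 15.8644 mm and α/2 = 6.8°, tan(α/2) ≈ 0.11924, so f ≈ 15.8644 / 0.23849 ≈ 66.5215 mm.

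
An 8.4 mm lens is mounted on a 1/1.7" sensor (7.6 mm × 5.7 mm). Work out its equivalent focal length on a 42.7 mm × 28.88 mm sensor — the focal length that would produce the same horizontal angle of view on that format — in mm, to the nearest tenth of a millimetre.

47.2 mm

Equal angle of view means equal width/f ratio, so f₂ = f₁ · (width₂/width₁) = 8.4 × 42.7/7.6.
f₂ = 8.4 × 5.61842 ≈ 47.195 mm.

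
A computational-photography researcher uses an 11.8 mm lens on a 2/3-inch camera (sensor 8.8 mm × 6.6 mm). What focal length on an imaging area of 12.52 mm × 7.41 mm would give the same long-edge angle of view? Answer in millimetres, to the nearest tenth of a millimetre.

Equal angle of view means equal width/f ratio, so f₂ = f₁ · (width₂/width₁) = 11.8 × 12.52/8.8.
f₂ = 11.8 × 1.42273 ≈ 16.788 mm.

16.8 mm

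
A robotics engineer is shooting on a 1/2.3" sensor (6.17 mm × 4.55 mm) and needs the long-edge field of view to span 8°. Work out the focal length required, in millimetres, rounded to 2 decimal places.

44.12 mm

From α = 2·arctan(w/2f) we get f = w / (2·tan(α/2)).
With w = 6.17 mm and α/2 = 4°, tan(α/2) ≈ 0.06993, so f ≈ 6.17 / 0.13985 ≈ 44.1176 mm.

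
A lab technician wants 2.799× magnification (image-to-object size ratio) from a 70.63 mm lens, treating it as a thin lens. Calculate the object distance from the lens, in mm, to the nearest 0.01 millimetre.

With m = dᵢ/dₒ and 1/f = 1/dₒ + 1/dᵢ, substituting dᵢ = m·dₒ gives 1/f = (1 + 1/m)/dₒ, hence dₒ = f·(1 + 1/m).
dₒ = 70.63 × (1 + 1/2.799) = 70.63 × 1.35727 ≈ 95.864 mm.

95.86 mm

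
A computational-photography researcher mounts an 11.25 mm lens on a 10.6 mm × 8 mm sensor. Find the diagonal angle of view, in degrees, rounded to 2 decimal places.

61.10°

Sensor diagonal = √(10.6² + 8²) = √176.3600 ≈ 13.2801 mm.
Angle of view α = 2·arctan(d/2f) with d = 13.2801 mm and f = 11.25 mm.
d/2f = 0.59022; arctan(0.59022) ≈ 30.5502°, so α ≈ 61.1003°.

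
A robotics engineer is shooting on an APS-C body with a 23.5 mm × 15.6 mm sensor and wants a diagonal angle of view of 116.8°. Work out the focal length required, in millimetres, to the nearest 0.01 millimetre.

8.68 mm

Sensor diagonal = √(23.5² + 15.6²) = √795.6100 ≈ 28.2066 mm.
From α = 2·arctan(d/2f) we get f = d / (2·tan(α/2)).
With d = 28.2066 mm and α/2 = 58.4°, tan(α/2) ≈ 1.62548, so f ≈ 28.2066 / 3.25095 ≈ 8.6764 mm.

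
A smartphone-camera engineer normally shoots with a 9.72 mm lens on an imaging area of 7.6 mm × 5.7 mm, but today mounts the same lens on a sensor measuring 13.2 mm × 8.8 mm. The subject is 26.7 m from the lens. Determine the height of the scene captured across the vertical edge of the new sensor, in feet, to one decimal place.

79.3 ft

The focal length stays 9.72 mm; the relevant sensor dimension is now h = 8.8 mm. Object distance dₒ = 26.7 m = 26700 mm.
Thin-lens field height W = h·(dₒ − f)/f = 8.8 × (26700 − 9.72)/9.72 ≈ 24164.040 mm = 24164.040/304.8 ft = 79.2783 ft.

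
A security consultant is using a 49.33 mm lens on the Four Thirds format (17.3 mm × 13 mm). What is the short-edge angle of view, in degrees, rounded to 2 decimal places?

15.01°

Angle of view α = 2·arctan(h/2f) with h = 13 mm and f = 49.33 mm.
h/2f = 0.13177; arctan(0.13177) ≈ 7.5064°, so α ≈ 15.0127°.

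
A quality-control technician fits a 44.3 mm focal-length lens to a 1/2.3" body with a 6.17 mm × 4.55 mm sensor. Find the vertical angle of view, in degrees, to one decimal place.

Angle of view α = 2·arctan(h/2f) with h = 4.55 mm and f = 44.3 mm.
h/2f = 0.05135; arctan(0.05135) ≈ 2.9398°, so α ≈ 5.8796°.

5.9°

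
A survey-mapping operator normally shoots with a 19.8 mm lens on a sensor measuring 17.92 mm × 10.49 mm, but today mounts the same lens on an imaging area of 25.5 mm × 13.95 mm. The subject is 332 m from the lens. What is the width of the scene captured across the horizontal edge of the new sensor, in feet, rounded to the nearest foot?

The focal length stays 19.8 mm; the relevant sensor dimension is now w = 25.5 mm. Object distance dₒ = 332 m = 332000 mm.
Thin-lens field width W = w·(dₒ − f)/f = 25.5 × (332000 − 19.8)/19.8 ≈ 427550.258 mm = 427550.258/304.8 ft = 1402.72 ft.

1403 ft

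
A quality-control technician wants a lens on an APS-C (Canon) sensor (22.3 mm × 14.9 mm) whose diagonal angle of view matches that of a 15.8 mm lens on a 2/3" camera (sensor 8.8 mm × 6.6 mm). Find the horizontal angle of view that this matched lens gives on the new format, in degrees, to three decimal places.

Sensor diagonal = √(8.8² + 6.6²) = √121.0000 ≈ 11.0000 mm.
Sensor diagonal = √(22.3² + 14.9²) = √719.3000 ≈ 26.8198 mm.
Equal diagonal AOV ⇒ f₂ = f₁ · 26.8198/11.0000 = 15.8 × 2.43816 ≈ 38.5229 mm.
Horizontal AOV on the new format = 2·arctan(22.3 / (2 × 38.5229)) = 2·arctan(0.28944) ≈ 32.2849°.

32.285°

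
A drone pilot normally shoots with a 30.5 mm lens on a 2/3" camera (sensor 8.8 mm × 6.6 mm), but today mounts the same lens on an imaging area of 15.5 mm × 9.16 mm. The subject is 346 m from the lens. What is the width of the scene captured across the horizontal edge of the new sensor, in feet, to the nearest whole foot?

The focal length stays 30.5 mm; the relevant sensor dimension is now w = 15.5 mm. Object distance dₒ = 346 m = 346000 mm.
Thin-lens field width W = w·(dₒ − f)/f = 15.5 × (346000 − 30.5)/30.5 ≈ 175820.566 mm = 175820.566/304.8 ft = 576.839 ft.

577 ft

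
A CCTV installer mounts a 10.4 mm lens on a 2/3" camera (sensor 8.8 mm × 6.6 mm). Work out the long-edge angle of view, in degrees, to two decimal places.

45.86°

Angle of view α = 2·arctan(w/2f) with w = 8.8 mm and f = 10.4 mm.
w/2f = 0.42308; arctan(0.42308) ≈ 22.9321°, so α ≈ 45.8642°.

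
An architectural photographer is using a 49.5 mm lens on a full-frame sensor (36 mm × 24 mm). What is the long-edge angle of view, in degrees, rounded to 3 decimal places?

Angle of view α = 2·arctan(w/2f) with w = 36 mm and f = 49.5 mm.
w/2f = 0.36364; arctan(0.36364) ≈ 19.9831°, so α ≈ 39.9662°.

39.966°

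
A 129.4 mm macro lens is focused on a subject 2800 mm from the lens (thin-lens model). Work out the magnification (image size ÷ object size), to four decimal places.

0.0485×

Thin lens: 1/f = 1/dₒ + 1/dᵢ → 1/dᵢ = 1/129.4 − 1/2800 = 0.0073708 mm⁻¹, so dᵢ ≈ 135.6699 mm.
Magnification m = dᵢ/dₒ = 135.6699/2800 ≈ 0.04845.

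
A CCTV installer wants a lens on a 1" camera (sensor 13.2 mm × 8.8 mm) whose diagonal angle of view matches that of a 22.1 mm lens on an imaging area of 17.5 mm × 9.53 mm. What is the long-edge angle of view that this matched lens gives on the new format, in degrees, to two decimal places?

41.12°

Sensor diagonal = √(17.5² + 9.53²) = √397.0709 ≈ 19.9266 mm.
Sensor diagonal = √(13.2² + 8.8²) = √251.6800 ≈ 15.8644 mm.
Equal diagonal AOV ⇒ f₂ = f₁ · 15.8644/19.9266 = 22.1 × 0.79614 ≈ 17.5947 mm.
Long-edge AOV on the new format = 2·arctan(13.2 / (2 × 17.5947)) = 2·arctan(0.37511) ≈ 41.1234°.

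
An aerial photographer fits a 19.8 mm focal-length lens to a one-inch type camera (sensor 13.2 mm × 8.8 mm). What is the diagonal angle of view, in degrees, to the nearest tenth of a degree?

Sensor diagonal = √(13.2² + 8.8²) = √251.6800 ≈ 15.8644 mm.
Angle of view α = 2·arctan(d/2f) with d = 15.8644 mm and f = 19.8 mm.
d/2f = 0.40062; arctan(0.40062) ≈ 21.8319°, so α ≈ 43.6637°.

43.7°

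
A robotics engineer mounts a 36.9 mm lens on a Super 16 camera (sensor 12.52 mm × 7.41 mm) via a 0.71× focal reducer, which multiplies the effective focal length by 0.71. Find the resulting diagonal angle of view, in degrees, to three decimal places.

Effective focal length f = 36.9 × 0.71 = 26.199 mm.
Sensor diagonal = √(12.52² + 7.41²) = √211.6585 ≈ 14.5485 mm.
α = 2·arctan(14.548 / (2 × 26.199)) = 2·arctan(0.27765) ≈ 31.0350°.

31.035°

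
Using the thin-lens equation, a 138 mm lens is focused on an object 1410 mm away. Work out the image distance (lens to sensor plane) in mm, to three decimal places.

1/dᵢ = 1/f − 1/dₒ = 1/138 − 1/1410 = 0.0065372 mm⁻¹.
dᵢ = 1/0.0065372 ≈ 152.9717 mm.

152.972 mm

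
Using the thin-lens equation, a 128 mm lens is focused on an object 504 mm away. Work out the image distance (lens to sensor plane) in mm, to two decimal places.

171.57 mm

1/dᵢ = 1/f − 1/dₒ = 1/128 − 1/504 = 0.0058284 mm⁻¹.
dᵢ = 1/0.0058284 ≈ 171.5745 mm.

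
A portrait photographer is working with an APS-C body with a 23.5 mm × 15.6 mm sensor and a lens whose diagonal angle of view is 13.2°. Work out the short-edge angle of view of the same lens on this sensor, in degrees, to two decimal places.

7.32°

Sensor diagonal = √(23.5² + 15.6²) = √795.6100 ≈ 28.2066 mm.
From the diagonal AOV: f = 28.2066 / (2·tan(6.6°)) = 28.2066 / 0.23141 ≈ 121.8911 mm.
Short-edge AOV = 2·arctan(15.6 / (2 × 121.8911)) = 2·arctan(0.06399) ≈ 7.3229°.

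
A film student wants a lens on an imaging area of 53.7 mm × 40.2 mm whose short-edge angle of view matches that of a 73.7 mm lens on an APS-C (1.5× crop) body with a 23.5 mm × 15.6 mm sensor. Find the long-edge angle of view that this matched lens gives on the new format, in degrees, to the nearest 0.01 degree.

16.09°

Equal short-edge AOV ⇒ f₂ = f₁ · 40.2/15.6 = 73.7 × 2.57692 ≈ 189.9192 mm.
Long-edge AOV on the new format = 2·arctan(53.7 / (2 × 189.9192)) = 2·arctan(0.14138) ≈ 16.0938°.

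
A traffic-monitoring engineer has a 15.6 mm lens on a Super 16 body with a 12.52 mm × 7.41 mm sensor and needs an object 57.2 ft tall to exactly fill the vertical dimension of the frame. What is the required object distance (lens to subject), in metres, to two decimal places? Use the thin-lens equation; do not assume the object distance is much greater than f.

36.72 m

W: 57.2 ft × 304.8 mm/ft = 17434.56 mm.
Magnification m = h/W = dᵢ/dₒ; combined with 1/f = 1/dₒ + 1/dᵢ this gives dₒ = f·(1 + W/h).
dₒ = 15.6 mm × (1 + 17434.6/7.41) = 15.6 × 2353.8420 ≈ 36719.936 mm = 36.7199 m.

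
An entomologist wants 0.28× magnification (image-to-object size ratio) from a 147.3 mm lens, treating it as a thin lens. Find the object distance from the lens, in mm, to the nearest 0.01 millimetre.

673.37 mm

With m = dᵢ/dₒ and 1/f = 1/dₒ + 1/dᵢ, substituting dᵢ = m·dₒ gives 1/f = (1 + 1/m)/dₒ, hence dₒ = f·(1 + 1/m).
dₒ = 147.3 × (1 + 1/0.28) = 147.3 × 4.57143 ≈ 673.371 mm.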